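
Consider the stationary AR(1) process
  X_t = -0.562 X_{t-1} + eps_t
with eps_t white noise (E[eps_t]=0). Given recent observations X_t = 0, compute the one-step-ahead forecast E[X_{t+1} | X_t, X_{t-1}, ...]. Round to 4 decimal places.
E[X_{t+1} \mid \mathcal F_t] = 0.0000

For an AR(p) model X_t = c + sum_i phi_i X_{t-i} + eps_t, the
one-step-ahead conditional mean is
  E[X_{t+1} | X_t, ...] = c + sum_i phi_i X_{t+1-i}.
Substitute known values:
  E[X_{t+1} | ...] = (-0.562) * (0)
                   = 0.0000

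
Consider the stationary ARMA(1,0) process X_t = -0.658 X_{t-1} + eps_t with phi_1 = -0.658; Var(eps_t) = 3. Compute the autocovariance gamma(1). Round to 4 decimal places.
\gamma(1) = -3.4813

Multiply the model equation by X_{t-k} and take expectations. With theta_0 = psi_0 = 1 and psi_j the MA(infinity) weights, this gives
  gamma(k) - sum_i phi_i gamma(k-i) = c_k,
  c_k = sigma^2 * sum_{j=k..q} theta_j psi_{j-k}   (c_k = 0 for k > q),
using gamma(-m) = gamma(m).
Pure AR (q = 0): c_0 = sigma^2 = 3, c_k = 0 for k >= 1.
Equations for k = 0 and k = 1 (AR order 1):
  gamma(0) = phi_1 gamma(1) + c_0
  gamma(1) = phi_1 gamma(0) + c_1
Substituting the second into the first: gamma(0) (1 - phi_1^2) = c_0 + phi_1 c_1, so
  gamma(0) = c_0 / (1 - phi_1^2) = 3 / (1 - (-0.658)^2) = 3 / 0.567036 = 5.290669.
  gamma(1) = phi_1 gamma(0) = (-0.658)(5.290669) = -3.48126.
Therefore gamma(1) = -3.4813 (to 4 decimal places).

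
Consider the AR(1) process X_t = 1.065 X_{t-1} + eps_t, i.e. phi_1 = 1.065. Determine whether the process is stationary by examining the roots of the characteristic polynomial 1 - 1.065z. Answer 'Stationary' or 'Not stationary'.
\text{Not stationary}

The AR(p) characteristic polynomial is P(z) = 1 - 1.065z.
Stationarity requires all roots to lie outside the unit circle, i.e. |z| > 1 for every root.
This is linear in z: 1 + (-1.065) z = 0  =>  z = -1/(-1.065) = 0.938967,  |z| = 0.938967.
Moduli of all roots: 0.9390.
All moduli strictly greater than 1? No.
Verdict: Not stationary.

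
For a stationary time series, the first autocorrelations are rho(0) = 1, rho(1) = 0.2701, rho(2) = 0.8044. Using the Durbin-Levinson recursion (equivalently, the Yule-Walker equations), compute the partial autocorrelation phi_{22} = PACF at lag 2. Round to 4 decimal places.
\phi_{22} = 0.7890

The PACF at lag k is phi_{kk}, the last component of the solution
to the Yule-Walker system G_k phi = r_k where
  (G_k)_{ij} = rho(|i - j|), (r_k)_i = rho(i), i,j = 1..k.
Equivalently, Durbin-Levinson gives phi_{kk} iteratively:
  phi_{11} = rho(1)
  phi_{kk} = [rho(k) - sum_{j=1..k-1} phi_{k-1,j} rho(k-j)]
            / [1 - sum_{j=1..k-1} phi_{k-1,j} rho(j)],
  phi_{k,j} = phi_{k-1,j} - phi_{kk} phi_{k-1,k-j},  j = 1..k-1.
Step k = 1:
  phi_11 = rho(1) = 0.2701.
Step k = 2:
  phi_22 = [rho(2) - phi_11 rho(1)] / [1 - phi_11 rho(1)] = [0.8044 - (0.2701)(0.2701)] / [1 - (0.2701)(0.2701)]
         = 0.73144599 / 0.92704599 = 0.789.
Therefore phi_{22} = 0.7890.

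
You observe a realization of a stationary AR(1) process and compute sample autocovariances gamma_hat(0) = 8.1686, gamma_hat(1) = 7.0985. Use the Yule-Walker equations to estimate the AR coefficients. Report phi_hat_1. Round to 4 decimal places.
\hat\phi_{1} = 0.8690

The Yule-Walker equations for an AR(p) process read, in matrix form,
  Gamma_p phi = r_p,   with   (Gamma_p)_{ij} = gamma(|i - j|),
                       (r_p)_i = gamma(i),   i,j = 1..p.
Substitute the sample gammas (Toeplitz matrix and right-hand side of size 1):
  Gamma_p = [[8.1686]]
  r_p     = [7.0985]
With p = 1 this is the single equation gamma(0) phi_1 = gamma(1):
  phi_hat_1 = gamma(1) / gamma(0) = 7.0985 / 8.1686 = 0.8690.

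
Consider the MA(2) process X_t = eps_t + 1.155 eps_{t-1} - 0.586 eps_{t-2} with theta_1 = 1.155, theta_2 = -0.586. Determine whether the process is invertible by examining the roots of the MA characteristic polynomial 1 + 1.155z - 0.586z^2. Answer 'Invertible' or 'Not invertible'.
\text{Not invertible}

The MA(q) characteristic polynomial is P(z) = 1 + 1.155z - 0.586z^2.
Invertibility requires all roots to lie outside the unit circle, i.e. |z| > 1 for every root.
Set 1 + (1.155) z + (-0.586) z^2 = 0, i.e. a z^2 + b z + c = 0 with a = -0.586, b = 1.155, c = 1.
Discriminant D = b^2 - 4ac = (1.155)^2 - 4*(-0.586)*1 = 1.334025 - (-2.344) = 3.678025.
D >= 0, so the roots are real: z = (-b +/- sqrt(D)) / (2a) = (-1.155 +/- 1.917818) / (-1.172).
  z_1 = (-1.155 + 1.917818) / (-1.172) = -0.6509,   |z_1| = 0.6509.
  z_2 = (-1.155 - 1.917818) / (-1.172) = 2.6219,   |z_2| = 2.6219.
Moduli of all roots: 0.6509, 2.6219.
All moduli strictly greater than 1? No.
Verdict: Not invertible.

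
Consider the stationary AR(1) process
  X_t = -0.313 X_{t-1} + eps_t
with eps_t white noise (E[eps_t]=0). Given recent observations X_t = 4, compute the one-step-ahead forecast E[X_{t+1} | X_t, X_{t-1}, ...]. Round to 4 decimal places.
E[X_{t+1} \mid \mathcal F_t] = -1.2520

For an AR(p) model X_t = c + sum_i phi_i X_{t-i} + eps_t, the
one-step-ahead conditional mean is
  E[X_{t+1} | X_t, ...] = c + sum_i phi_i X_{t+1-i}.
Substitute known values:
  E[X_{t+1} | ...] = (-0.313) * (4)
                   = -1.2520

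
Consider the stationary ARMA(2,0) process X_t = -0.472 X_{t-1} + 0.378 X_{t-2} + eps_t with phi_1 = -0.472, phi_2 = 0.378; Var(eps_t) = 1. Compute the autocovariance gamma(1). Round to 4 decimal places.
\gamma(1) = -2.0873

Multiply the model equation by X_{t-k} and take expectations. With theta_0 = psi_0 = 1 and psi_j the MA(infinity) weights, this gives
  gamma(k) - sum_i phi_i gamma(k-i) = c_k,
  c_k = sigma^2 * sum_{j=k..q} theta_j psi_{j-k}   (c_k = 0 for k > q),
using gamma(-m) = gamma(m).
Pure AR (q = 0): c_0 = sigma^2 = 1, c_k = 0 for k >= 1.
Equations for k = 0, 1, 2 (AR order 2, c_2 = 0):
  (E0) gamma(0) = phi_1 gamma(1) + phi_2 gamma(2) + c_0
  (E1) gamma(1) = phi_1 gamma(0) + phi_2 gamma(1) + c_1
  (E2) gamma(2) = phi_1 gamma(1) + phi_2 gamma(0)
From (E1): gamma(1) = A gamma(0) + B with
  A = phi_1 / (1 - phi_2) = -0.472 / 0.622 = -0.758842,   B = c_1 / (1 - phi_2) = 0 / 0.622 = 0.
Insert (E2) into (E0): gamma(0) (1 - phi_2^2) = phi_1 (1 + phi_2) gamma(1) + c_0.
  phi_1 (1 + phi_2) = (-0.472)(1.378) = -0.650416,   1 - phi_2^2 = 0.857116.
Replace gamma(1) by A gamma(0) + B and collect gamma(0):
  gamma(0) [0.857116 - (-0.650416)(-0.758842)] = c_0 = 1
  gamma(0) * 0.363553 = 1
  gamma(0) = 1 / 0.363553 = 2.750633.
  gamma(1) = A gamma(0) = (-0.758842)(2.750633) = -2.087297.
Therefore gamma(1) = -2.0873 (to 4 decimal places).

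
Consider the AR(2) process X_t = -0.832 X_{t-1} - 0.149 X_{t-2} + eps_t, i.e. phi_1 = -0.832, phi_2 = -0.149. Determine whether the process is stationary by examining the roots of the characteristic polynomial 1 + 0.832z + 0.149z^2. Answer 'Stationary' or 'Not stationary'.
\text{Stationary}

The AR(p) characteristic polynomial is P(z) = 1 + 0.832z + 0.149z^2.
Stationarity requires all roots to lie outside the unit circle, i.e. |z| > 1 for every root.
Set 1 + (0.832) z + (0.149) z^2 = 0, i.e. a z^2 + b z + c = 0 with a = 0.149, b = 0.832, c = 1.
Discriminant D = b^2 - 4ac = (0.832)^2 - 4*(0.149)*1 = 0.692224 - (0.596) = 0.096224.
D >= 0, so the roots are real: z = (-b +/- sqrt(D)) / (2a) = (-0.832 +/- 0.3102) / (0.298).
  z_1 = (-0.832 + 0.3102) / (0.298) = -1.751,   |z_1| = 1.751.
  z_2 = (-0.832 - 0.3102) / (0.298) = -3.8329,   |z_2| = 3.8329.
Moduli of all roots: 1.7510, 3.8329.
All moduli strictly greater than 1? Yes.
Verdict: Stationary.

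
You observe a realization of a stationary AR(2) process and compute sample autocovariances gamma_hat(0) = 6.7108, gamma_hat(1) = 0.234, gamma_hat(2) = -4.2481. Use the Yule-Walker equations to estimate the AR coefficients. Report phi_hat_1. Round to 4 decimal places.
\hat\phi_{1} = 0.0570

The Yule-Walker equations for an AR(p) process read, in matrix form,
  Gamma_p phi = r_p,   with   (Gamma_p)_{ij} = gamma(|i - j|),
                       (r_p)_i = gamma(i),   i,j = 1..p.
Substitute the sample gammas (Toeplitz matrix and right-hand side of size 2):
  Gamma_p = [[6.7108, 0.234], [0.234, 6.7108]]
  r_p     = [0.234, -4.2481]
Written out:
  6.7108 phi_1 + 0.234 phi_2 = 0.234
  0.234 phi_1 + 6.7108 phi_2 = -4.2481
Solve by Cramer's rule:
  det = gamma(0)^2 - gamma(1)^2 = (6.7108)^2 - (0.234)^2 = 45.03483664 - 0.054756 = 44.98008064
  phi_hat_1 = [gamma(1) gamma(0) - gamma(1) gamma(2)] / det = [(0.234)(6.7108) - (0.234)(-4.2481)] / 44.98008064 = 2.5643826 / 44.98008064 = 0.057
  phi_hat_2 = [gamma(0) gamma(2) - gamma(1)^2] / det = [(6.7108)(-4.2481) - (0.234)^2] / 44.98008064 = -28.56290548 / 44.98008064 = -0.635
So phi_hat = [0.0570, -0.6350].
Therefore phi_hat_1 = 0.0570.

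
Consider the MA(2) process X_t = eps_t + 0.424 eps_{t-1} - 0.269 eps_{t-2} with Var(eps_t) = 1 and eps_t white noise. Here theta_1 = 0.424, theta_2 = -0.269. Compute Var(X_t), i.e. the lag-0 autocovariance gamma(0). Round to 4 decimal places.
\gamma(0) = 1.2521

For an MA(q) process X_t = eps_t + sum_i theta_i eps_{t-i} with
Var(eps_t) = sigma^2, the variance is
  gamma(0) = sigma^2 * (1 + sum_i theta_i^2).
  sum_i theta_i^2 = (0.424)^2 + (-0.269)^2 = 0.179776 + 0.072361 = 0.252137.
  gamma(0) = 1 * (1 + 0.252137) = 1 * 1.252137 = 1.252137, which rounds to 1.2521.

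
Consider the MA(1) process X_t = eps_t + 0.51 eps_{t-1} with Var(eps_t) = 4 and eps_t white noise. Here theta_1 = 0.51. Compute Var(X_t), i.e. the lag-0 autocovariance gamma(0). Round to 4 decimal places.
\gamma(0) = 5.0404

For an MA(q) process X_t = eps_t + sum_i theta_i eps_{t-i} with
Var(eps_t) = sigma^2, the variance is
  gamma(0) = sigma^2 * (1 + sum_i theta_i^2).
  sum_i theta_i^2 = (0.51)^2 = 0.2601.
  gamma(0) = 4 * (1 + 0.2601) = 4 * 1.2601 = 5.0404.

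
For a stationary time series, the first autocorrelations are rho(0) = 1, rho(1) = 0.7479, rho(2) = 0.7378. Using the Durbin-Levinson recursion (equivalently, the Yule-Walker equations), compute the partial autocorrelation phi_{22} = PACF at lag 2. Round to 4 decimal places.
\phi_{22} = 0.4050

The PACF at lag k is phi_{kk}, the last component of the solution
to the Yule-Walker system G_k phi = r_k where
  (G_k)_{ij} = rho(|i - j|), (r_k)_i = rho(i), i,j = 1..k.
Equivalently, Durbin-Levinson gives phi_{kk} iteratively:
  phi_{11} = rho(1)
  phi_{kk} = [rho(k) - sum_{j=1..k-1} phi_{k-1,j} rho(k-j)]
            / [1 - sum_{j=1..k-1} phi_{k-1,j} rho(j)],
  phi_{k,j} = phi_{k-1,j} - phi_{kk} phi_{k-1,k-j},  j = 1..k-1.
Step k = 1:
  phi_11 = rho(1) = 0.7479.
Step k = 2:
  phi_22 = [rho(2) - phi_11 rho(1)] / [1 - phi_11 rho(1)] = [0.7378 - (0.7479)(0.7479)] / [1 - (0.7479)(0.7479)]
         = 0.17844559 / 0.44064559 = 0.405.
Therefore phi_{22} = 0.4050.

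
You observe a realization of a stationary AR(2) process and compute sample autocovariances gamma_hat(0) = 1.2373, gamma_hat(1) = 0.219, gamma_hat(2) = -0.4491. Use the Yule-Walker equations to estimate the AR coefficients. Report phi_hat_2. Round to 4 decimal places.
\hat\phi_{2} = -0.4070

The Yule-Walker equations for an AR(p) process read, in matrix form,
  Gamma_p phi = r_p,   with   (Gamma_p)_{ij} = gamma(|i - j|),
                       (r_p)_i = gamma(i),   i,j = 1..p.
Substitute the sample gammas (Toeplitz matrix and right-hand side of size 2):
  Gamma_p = [[1.2373, 0.219], [0.219, 1.2373]]
  r_p     = [0.219, -0.4491]
Written out:
  1.2373 phi_1 + 0.219 phi_2 = 0.219
  0.219 phi_1 + 1.2373 phi_2 = -0.4491
Solve by Cramer's rule:
  det = gamma(0)^2 - gamma(1)^2 = (1.2373)^2 - (0.219)^2 = 1.53091129 - 0.047961 = 1.48295029
  phi_hat_1 = [gamma(1) gamma(0) - gamma(1) gamma(2)] / det = [(0.219)(1.2373) - (0.219)(-0.4491)] / 1.48295029 = 0.3693216 / 1.48295029 = 0.249
  phi_hat_2 = [gamma(0) gamma(2) - gamma(1)^2] / det = [(1.2373)(-0.4491) - (0.219)^2] / 1.48295029 = -0.60363243 / 1.48295029 = -0.407
So phi_hat = [0.2490, -0.4070].
Therefore phi_hat_2 = -0.4070.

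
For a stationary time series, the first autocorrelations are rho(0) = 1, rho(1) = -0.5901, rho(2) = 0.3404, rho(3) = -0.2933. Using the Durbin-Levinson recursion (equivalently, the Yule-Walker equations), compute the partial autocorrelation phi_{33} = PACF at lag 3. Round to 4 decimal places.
\phi_{33} = -0.1490

The PACF at lag k is phi_{kk}, the last component of the solution
to the Yule-Walker system G_k phi = r_k where
  (G_k)_{ij} = rho(|i - j|), (r_k)_i = rho(i), i,j = 1..k.
Equivalently, Durbin-Levinson gives phi_{kk} iteratively:
  phi_{11} = rho(1)
  phi_{kk} = [rho(k) - sum_{j=1..k-1} phi_{k-1,j} rho(k-j)]
            / [1 - sum_{j=1..k-1} phi_{k-1,j} rho(j)],
  phi_{k,j} = phi_{k-1,j} - phi_{kk} phi_{k-1,k-j},  j = 1..k-1.
Step k = 1:
  phi_11 = rho(1) = -0.5901.
Step k = 2:
  phi_22 = [rho(2) - phi_11 rho(1)] / [1 - phi_11 rho(1)] = [0.3404 - (-0.5901)(-0.5901)] / [1 - (-0.5901)(-0.5901)]
         = -0.00781801 / 0.65178199 = -0.011995.
  Update: phi_21 = phi_11 - phi_22 phi_11 = -0.5901 - (-0.011995)(-0.5901) = -0.597178.
Step k = 3:
  phi_33 = [rho(3) - phi_21 rho(2) - phi_22 rho(1)] / [1 - phi_21 rho(1) - phi_22 rho(2)]
    numerator   = -0.2933 - (-0.597178)(0.3404) - (-0.011995)(-0.5901) = -0.0970987
    denominator = 1 - (-0.597178)(-0.5901) - (-0.011995)(0.3404) = 0.65168821
  phi_33 = -0.0970987 / 0.65168821 = -0.149.
Therefore phi_{33} = -0.1490.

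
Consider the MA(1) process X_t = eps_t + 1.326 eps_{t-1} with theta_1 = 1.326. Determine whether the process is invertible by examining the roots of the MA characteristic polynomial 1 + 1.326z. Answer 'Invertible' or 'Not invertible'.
\text{Not invertible}

The MA(q) characteristic polynomial is P(z) = 1 + 1.326z.
Invertibility requires all roots to lie outside the unit circle, i.e. |z| > 1 for every root.
This is linear in z: 1 + (1.326) z = 0  =>  z = -1/(1.326) = -0.754148,  |z| = 0.754148.
Moduli of all roots: 0.7541.
All moduli strictly greater than 1? No.
Verdict: Not invertible.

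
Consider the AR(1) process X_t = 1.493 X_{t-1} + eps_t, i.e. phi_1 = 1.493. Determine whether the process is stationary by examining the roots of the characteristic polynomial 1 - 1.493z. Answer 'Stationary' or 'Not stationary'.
\text{Not stationary}

The AR(p) characteristic polynomial is P(z) = 1 - 1.493z.
Stationarity requires all roots to lie outside the unit circle, i.e. |z| > 1 for every root.
This is linear in z: 1 + (-1.493) z = 0  =>  z = -1/(-1.493) = 0.669792,  |z| = 0.669792.
Moduli of all roots: 0.6698.
All moduli strictly greater than 1? No.
Verdict: Not stationary.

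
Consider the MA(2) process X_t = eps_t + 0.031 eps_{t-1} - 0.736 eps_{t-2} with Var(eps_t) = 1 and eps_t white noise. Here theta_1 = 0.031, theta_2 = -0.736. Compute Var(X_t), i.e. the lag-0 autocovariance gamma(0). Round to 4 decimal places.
\gamma(0) = 1.5427

For an MA(q) process X_t = eps_t + sum_i theta_i eps_{t-i} with
Var(eps_t) = sigma^2, the variance is
  gamma(0) = sigma^2 * (1 + sum_i theta_i^2).
  sum_i theta_i^2 = (0.031)^2 + (-0.736)^2 = 0.000961 + 0.541696 = 0.542657.
  gamma(0) = 1 * (1 + 0.542657) = 1 * 1.542657 = 1.542657, which rounds to 1.5427.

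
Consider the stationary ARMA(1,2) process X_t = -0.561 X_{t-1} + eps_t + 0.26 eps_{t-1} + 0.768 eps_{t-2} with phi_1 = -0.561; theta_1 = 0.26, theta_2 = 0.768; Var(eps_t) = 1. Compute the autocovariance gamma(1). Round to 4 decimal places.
\gamma(1) = -1.3015

Multiply the model equation by X_{t-k} and take expectations. With theta_0 = psi_0 = 1 and psi_j the MA(infinity) weights, this gives
  gamma(k) - sum_i phi_i gamma(k-i) = c_k,
  c_k = sigma^2 * sum_{j=k..q} theta_j psi_{j-k}   (c_k = 0 for k > q),
using gamma(-m) = gamma(m).
psi-weights needed (psi_j = theta_j + sum_i phi_i psi_{j-i}):
  psi_1 = theta_1 + phi_1 = 0.26 + (-0.561) = -0.301
  psi_2 = theta_2 + phi_1 psi_1 = 0.768 + (-0.561)(-0.301) = 0.936861
Right-hand sides:
  c_0 = sigma^2 (1 + theta_1 psi_1 + theta_2 psi_2) = 1 * (1 + (0.26)(-0.301) + (0.768)(0.936861)) = 1 * 1.641249 = 1.641249
  c_1 = sigma^2 (theta_1 + theta_2 psi_1) = 1 * (0.26 + (0.768)(-0.301)) = 0.028832
  c_2 = sigma^2 theta_2 = 1 * (0.768) = 0.768
Equations for k = 0 and k = 1 (AR order 1):
  gamma(0) = phi_1 gamma(1) + c_0
  gamma(1) = phi_1 gamma(0) + c_1
Substituting the second into the first: gamma(0) (1 - phi_1^2) = c_0 + phi_1 c_1, so
  gamma(0) = (c_0 + phi_1 c_1) / (1 - phi_1^2) = (1.641249 + (-0.561)(0.028832)) / (1 - (-0.561)^2) = 1.625074 / 0.685279 = 2.371406.
  gamma(1) = phi_1 gamma(0) + c_1 = (-0.561)(2.371406) + (0.028832) = -1.301527.
Therefore gamma(1) = -1.3015 (to 4 decimal places).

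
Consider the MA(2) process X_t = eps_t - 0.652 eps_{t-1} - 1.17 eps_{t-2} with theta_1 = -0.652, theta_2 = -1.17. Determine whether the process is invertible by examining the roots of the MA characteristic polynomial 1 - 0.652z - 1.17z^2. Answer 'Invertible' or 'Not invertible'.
\text{Not invertible}

The MA(q) characteristic polynomial is P(z) = 1 - 0.652z - 1.17z^2.
Invertibility requires all roots to lie outside the unit circle, i.e. |z| > 1 for every root.
Set 1 + (-0.652) z + (-1.17) z^2 = 0, i.e. a z^2 + b z + c = 0 with a = -1.17, b = -0.652, c = 1.
Discriminant D = b^2 - 4ac = (-0.652)^2 - 4*(-1.17)*1 = 0.425104 - (-4.68) = 5.105104.
D >= 0, so the roots are real: z = (-b +/- sqrt(D)) / (2a) = (0.652 +/- 2.259448) / (-2.34).
  z_1 = (0.652 + 2.259448) / (-2.34) = -1.2442,   |z_1| = 1.2442.
  z_2 = (0.652 - 2.259448) / (-2.34) = 0.6869,   |z_2| = 0.6869.
Moduli of all roots: 1.2442, 0.6869.
All moduli strictly greater than 1? No.
Verdict: Not invertible.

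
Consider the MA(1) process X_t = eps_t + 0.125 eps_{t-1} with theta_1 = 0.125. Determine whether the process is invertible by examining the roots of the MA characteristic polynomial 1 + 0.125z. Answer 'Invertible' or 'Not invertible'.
\text{Invertible}

The MA(q) characteristic polynomial is P(z) = 1 + 0.125z.
Invertibility requires all roots to lie outside the unit circle, i.e. |z| > 1 for every root.
This is linear in z: 1 + (0.125) z = 0  =>  z = -1/(0.125) = -8,  |z| = 8.
Moduli of all roots: 8.0000.
All moduli strictly greater than 1? Yes.
Verdict: Invertible.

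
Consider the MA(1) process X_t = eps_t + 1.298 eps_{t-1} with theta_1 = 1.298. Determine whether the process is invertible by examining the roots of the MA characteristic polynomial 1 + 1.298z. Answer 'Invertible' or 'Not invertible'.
\text{Not invertible}

The MA(q) characteristic polynomial is P(z) = 1 + 1.298z.
Invertibility requires all roots to lie outside the unit circle, i.e. |z| > 1 for every root.
This is linear in z: 1 + (1.298) z = 0  =>  z = -1/(1.298) = -0.770416,  |z| = 0.770416.
Moduli of all roots: 0.7704.
All moduli strictly greater than 1? No.
Verdict: Not invertible.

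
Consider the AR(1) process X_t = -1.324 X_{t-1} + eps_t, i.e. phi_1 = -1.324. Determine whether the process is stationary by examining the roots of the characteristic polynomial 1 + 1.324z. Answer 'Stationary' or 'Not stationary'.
\text{Not stationary}

The AR(p) characteristic polynomial is P(z) = 1 + 1.324z.
Stationarity requires all roots to lie outside the unit circle, i.e. |z| > 1 for every root.
This is linear in z: 1 + (1.324) z = 0  =>  z = -1/(1.324) = -0.755287,  |z| = 0.755287.
Moduli of all roots: 0.7553.
All moduli strictly greater than 1? No.
Verdict: Not stationary.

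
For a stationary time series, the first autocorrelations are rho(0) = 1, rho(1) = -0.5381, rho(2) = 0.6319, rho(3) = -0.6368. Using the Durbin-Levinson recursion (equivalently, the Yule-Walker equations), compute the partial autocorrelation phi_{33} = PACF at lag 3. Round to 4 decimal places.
\phi_{33} = -0.3691

The PACF at lag k is phi_{kk}, the last component of the solution
to the Yule-Walker system G_k phi = r_k where
  (G_k)_{ij} = rho(|i - j|), (r_k)_i = rho(i), i,j = 1..k.
Equivalently, Durbin-Levinson gives phi_{kk} iteratively:
  phi_{11} = rho(1)
  phi_{kk} = [rho(k) - sum_{j=1..k-1} phi_{k-1,j} rho(k-j)]
            / [1 - sum_{j=1..k-1} phi_{k-1,j} rho(j)],
  phi_{k,j} = phi_{k-1,j} - phi_{kk} phi_{k-1,k-j},  j = 1..k-1.
Step k = 1:
  phi_11 = rho(1) = -0.5381.
Step k = 2:
  phi_22 = [rho(2) - phi_11 rho(1)] / [1 - phi_11 rho(1)] = [0.6319 - (-0.5381)(-0.5381)] / [1 - (-0.5381)(-0.5381)]
         = 0.34234839 / 0.71044839 = 0.481877.
  Update: phi_21 = phi_11 - phi_22 phi_11 = -0.5381 - (0.481877)(-0.5381) = -0.278802.
Step k = 3:
  phi_33 = [rho(3) - phi_21 rho(2) - phi_22 rho(1)] / [1 - phi_21 rho(1) - phi_22 rho(2)]
    numerator   = -0.6368 - (-0.278802)(0.6319) - (0.481877)(-0.5381) = -0.20132711
    denominator = 1 - (-0.278802)(-0.5381) - (0.481877)(0.6319) = 0.54547874
  phi_33 = -0.20132711 / 0.54547874 = -0.3691.
Therefore phi_{33} = -0.3691.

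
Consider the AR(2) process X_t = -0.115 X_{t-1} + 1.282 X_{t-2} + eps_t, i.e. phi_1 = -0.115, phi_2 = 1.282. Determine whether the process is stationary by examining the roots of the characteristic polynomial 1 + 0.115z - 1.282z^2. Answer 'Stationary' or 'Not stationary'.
\text{Not stationary}

The AR(p) characteristic polynomial is P(z) = 1 + 0.115z - 1.282z^2.
Stationarity requires all roots to lie outside the unit circle, i.e. |z| > 1 for every root.
Set 1 + (0.115) z + (-1.282) z^2 = 0, i.e. a z^2 + b z + c = 0 with a = -1.282, b = 0.115, c = 1.
Discriminant D = b^2 - 4ac = (0.115)^2 - 4*(-1.282)*1 = 0.013225 - (-5.128) = 5.141225.
D >= 0, so the roots are real: z = (-b +/- sqrt(D)) / (2a) = (-0.115 +/- 2.267427) / (-2.564).
  z_1 = (-0.115 + 2.267427) / (-2.564) = -0.8395,   |z_1| = 0.8395.
  z_2 = (-0.115 - 2.267427) / (-2.564) = 0.9292,   |z_2| = 0.9292.
Moduli of all roots: 0.8395, 0.9292.
All moduli strictly greater than 1? No.
Verdict: Not stationary.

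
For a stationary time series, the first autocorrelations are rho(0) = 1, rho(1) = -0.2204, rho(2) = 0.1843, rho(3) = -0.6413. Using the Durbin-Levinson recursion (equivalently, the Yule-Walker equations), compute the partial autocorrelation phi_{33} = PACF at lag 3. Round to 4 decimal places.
\phi_{33} = -0.6169

The PACF at lag k is phi_{kk}, the last component of the solution
to the Yule-Walker system G_k phi = r_k where
  (G_k)_{ij} = rho(|i - j|), (r_k)_i = rho(i), i,j = 1..k.
Equivalently, Durbin-Levinson gives phi_{kk} iteratively:
  phi_{11} = rho(1)
  phi_{kk} = [rho(k) - sum_{j=1..k-1} phi_{k-1,j} rho(k-j)]
            / [1 - sum_{j=1..k-1} phi_{k-1,j} rho(j)],
  phi_{k,j} = phi_{k-1,j} - phi_{kk} phi_{k-1,k-j},  j = 1..k-1.
Step k = 1:
  phi_11 = rho(1) = -0.2204.
Step k = 2:
  phi_22 = [rho(2) - phi_11 rho(1)] / [1 - phi_11 rho(1)] = [0.1843 - (-0.2204)(-0.2204)] / [1 - (-0.2204)(-0.2204)]
         = 0.13572384 / 0.95142384 = 0.142653.
  Update: phi_21 = phi_11 - phi_22 phi_11 = -0.2204 - (0.142653)(-0.2204) = -0.188959.
Step k = 3:
  phi_33 = [rho(3) - phi_21 rho(2) - phi_22 rho(1)] / [1 - phi_21 rho(1) - phi_22 rho(2)]
    numerator   = -0.6413 - (-0.188959)(0.1843) - (0.142653)(-0.2204) = -0.57503401
    denominator = 1 - (-0.188959)(-0.2204) - (0.142653)(0.1843) = 0.93206237
  phi_33 = -0.57503401 / 0.93206237 = -0.6169.
Therefore phi_{33} = -0.6169.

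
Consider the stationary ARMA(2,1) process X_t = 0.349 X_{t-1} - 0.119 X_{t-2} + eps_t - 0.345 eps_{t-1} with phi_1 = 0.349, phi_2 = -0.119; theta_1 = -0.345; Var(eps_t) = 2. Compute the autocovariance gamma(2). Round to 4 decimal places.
\gamma(2) = -0.2358

Multiply the model equation by X_{t-k} and take expectations. With theta_0 = psi_0 = 1 and psi_j the MA(infinity) weights, this gives
  gamma(k) - sum_i phi_i gamma(k-i) = c_k,
  c_k = sigma^2 * sum_{j=k..q} theta_j psi_{j-k}   (c_k = 0 for k > q),
using gamma(-m) = gamma(m).
psi-weights needed (psi_j = theta_j + sum_i phi_i psi_{j-i}):
  psi_1 = theta_1 + phi_1 = -0.345 + (0.349) = 0.004
Right-hand sides:
  c_0 = sigma^2 (1 + theta_1 psi_1) = 2 * (1 + (-0.345)(0.004)) = 2 * 0.99862 = 1.99724
  c_1 = sigma^2 theta_1 = 2 * (-0.345) = -0.69
  c_2 = 0
Equations for k = 0, 1, 2 (AR order 2, c_2 = 0):
  (E0) gamma(0) = phi_1 gamma(1) + phi_2 gamma(2) + c_0
  (E1) gamma(1) = phi_1 gamma(0) + phi_2 gamma(1) + c_1
  (E2) gamma(2) = phi_1 gamma(1) + phi_2 gamma(0)
From (E1): gamma(1) = A gamma(0) + B with
  A = phi_1 / (1 - phi_2) = 0.349 / 1.119 = 0.311886,   B = c_1 / (1 - phi_2) = -0.69 / 1.119 = -0.616622.
Insert (E2) into (E0): gamma(0) (1 - phi_2^2) = phi_1 (1 + phi_2) gamma(1) + c_0.
  phi_1 (1 + phi_2) = (0.349)(0.881) = 0.307469,   1 - phi_2^2 = 0.985839.
Replace gamma(1) by A gamma(0) + B and collect gamma(0):
  gamma(0) [0.985839 - (0.307469)(0.311886)] = (0.307469)(-0.616622) + 1.99724
  gamma(0) * 0.889944 = 1.807648
  gamma(0) = 1.807648 / 0.889944 = 2.031193.
  gamma(1) = A gamma(0) + B = (0.311886)(2.031193) + (-0.616622) = 0.016878.
  gamma(2) = phi_1 gamma(1) + phi_2 gamma(0) = (0.349)(0.016878) + (-0.119)(2.031193) = -0.235822.
Therefore gamma(2) = -0.2358 (to 4 decimal places).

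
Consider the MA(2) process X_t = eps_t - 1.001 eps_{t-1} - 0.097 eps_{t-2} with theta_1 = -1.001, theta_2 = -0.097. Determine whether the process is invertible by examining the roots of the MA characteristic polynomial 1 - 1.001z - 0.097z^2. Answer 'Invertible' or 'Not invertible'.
\text{Not invertible}

The MA(q) characteristic polynomial is P(z) = 1 - 1.001z - 0.097z^2.
Invertibility requires all roots to lie outside the unit circle, i.e. |z| > 1 for every root.
Set 1 + (-1.001) z + (-0.097) z^2 = 0, i.e. a z^2 + b z + c = 0 with a = -0.097, b = -1.001, c = 1.
Discriminant D = b^2 - 4ac = (-1.001)^2 - 4*(-0.097)*1 = 1.002001 - (-0.388) = 1.390001.
D >= 0, so the roots are real: z = (-b +/- sqrt(D)) / (2a) = (1.001 +/- 1.178983) / (-0.194).
  z_1 = (1.001 + 1.178983) / (-0.194) = -11.237,   |z_1| = 11.237.
  z_2 = (1.001 - 1.178983) / (-0.194) = 0.9174,   |z_2| = 0.9174.
Moduli of all roots: 11.2370, 0.9174.
All moduli strictly greater than 1? No.
Verdict: Not invertible.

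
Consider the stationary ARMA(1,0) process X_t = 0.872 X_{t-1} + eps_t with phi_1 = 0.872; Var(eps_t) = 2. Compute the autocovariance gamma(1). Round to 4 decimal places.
\gamma(1) = 7.2783

Multiply the model equation by X_{t-k} and take expectations. With theta_0 = psi_0 = 1 and psi_j the MA(infinity) weights, this gives
  gamma(k) - sum_i phi_i gamma(k-i) = c_k,
  c_k = sigma^2 * sum_{j=k..q} theta_j psi_{j-k}   (c_k = 0 for k > q),
using gamma(-m) = gamma(m).
Pure AR (q = 0): c_0 = sigma^2 = 2, c_k = 0 for k >= 1.
Equations for k = 0 and k = 1 (AR order 1):
  gamma(0) = phi_1 gamma(1) + c_0
  gamma(1) = phi_1 gamma(0) + c_1
Substituting the second into the first: gamma(0) (1 - phi_1^2) = c_0 + phi_1 c_1, so
  gamma(0) = c_0 / (1 - phi_1^2) = 2 / (1 - (0.872)^2) = 2 / 0.239616 = 8.346688.
  gamma(1) = phi_1 gamma(0) = (0.872)(8.346688) = 7.278312.
Therefore gamma(1) = 7.2783 (to 4 decimal places).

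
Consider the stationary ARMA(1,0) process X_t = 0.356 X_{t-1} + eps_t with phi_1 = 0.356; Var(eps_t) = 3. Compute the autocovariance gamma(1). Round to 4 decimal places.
\gamma(1) = 1.2230

Multiply the model equation by X_{t-k} and take expectations. With theta_0 = psi_0 = 1 and psi_j the MA(infinity) weights, this gives
  gamma(k) - sum_i phi_i gamma(k-i) = c_k,
  c_k = sigma^2 * sum_{j=k..q} theta_j psi_{j-k}   (c_k = 0 for k > q),
using gamma(-m) = gamma(m).
Pure AR (q = 0): c_0 = sigma^2 = 3, c_k = 0 for k >= 1.
Equations for k = 0 and k = 1 (AR order 1):
  gamma(0) = phi_1 gamma(1) + c_0
  gamma(1) = phi_1 gamma(0) + c_1
Substituting the second into the first: gamma(0) (1 - phi_1^2) = c_0 + phi_1 c_1, so
  gamma(0) = c_0 / (1 - phi_1^2) = 3 / (1 - (0.356)^2) = 3 / 0.873264 = 3.435387.
  gamma(1) = phi_1 gamma(0) = (0.356)(3.435387) = 1.222998.
Therefore gamma(1) = 1.2230 (to 4 decimal places).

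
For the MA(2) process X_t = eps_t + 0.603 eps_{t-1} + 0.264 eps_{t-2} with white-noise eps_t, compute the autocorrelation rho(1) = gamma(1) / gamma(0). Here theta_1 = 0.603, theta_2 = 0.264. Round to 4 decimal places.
\rho(1) = 0.5318

For an MA(q) process with theta_0 = 1, the autocovariance is
  gamma(k) = sigma^2 * sum_{i=0..q-k} theta_i * theta_{i+k},
and rho(k) = gamma(k) / gamma(0). Sigma^2 cancels.
  numerator   = (1)*(0.603) + (0.603)*(0.264) = 0.762192.
  denominator = (1)^2 + (0.603)^2 + (0.264)^2 = 1.433305.
  rho(1) = 0.762192 / 1.433305 = 0.5318.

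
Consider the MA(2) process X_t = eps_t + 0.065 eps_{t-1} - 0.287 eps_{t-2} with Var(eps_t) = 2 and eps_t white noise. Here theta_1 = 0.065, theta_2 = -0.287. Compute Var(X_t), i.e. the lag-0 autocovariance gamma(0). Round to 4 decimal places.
\gamma(0) = 2.1732

For an MA(q) process X_t = eps_t + sum_i theta_i eps_{t-i} with
Var(eps_t) = sigma^2, the variance is
  gamma(0) = sigma^2 * (1 + sum_i theta_i^2).
  sum_i theta_i^2 = (0.065)^2 + (-0.287)^2 = 0.004225 + 0.082369 = 0.086594.
  gamma(0) = 2 * (1 + 0.086594) = 2 * 1.086594 = 2.173188, which rounds to 2.1732.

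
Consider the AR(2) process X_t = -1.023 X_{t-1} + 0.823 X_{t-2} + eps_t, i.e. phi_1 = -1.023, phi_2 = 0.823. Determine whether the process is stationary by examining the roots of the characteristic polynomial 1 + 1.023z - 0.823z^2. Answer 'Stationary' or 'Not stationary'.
\text{Not stationary}

The AR(p) characteristic polynomial is P(z) = 1 + 1.023z - 0.823z^2.
Stationarity requires all roots to lie outside the unit circle, i.e. |z| > 1 for every root.
Set 1 + (1.023) z + (-0.823) z^2 = 0, i.e. a z^2 + b z + c = 0 with a = -0.823, b = 1.023, c = 1.
Discriminant D = b^2 - 4ac = (1.023)^2 - 4*(-0.823)*1 = 1.046529 - (-3.292) = 4.338529.
D >= 0, so the roots are real: z = (-b +/- sqrt(D)) / (2a) = (-1.023 +/- 2.082914) / (-1.646).
  z_1 = (-1.023 + 2.082914) / (-1.646) = -0.6439,   |z_1| = 0.6439.
  z_2 = (-1.023 - 2.082914) / (-1.646) = 1.8869,   |z_2| = 1.8869.
Moduli of all roots: 0.6439, 1.8869.
All moduli strictly greater than 1? No.
Verdict: Not stationary.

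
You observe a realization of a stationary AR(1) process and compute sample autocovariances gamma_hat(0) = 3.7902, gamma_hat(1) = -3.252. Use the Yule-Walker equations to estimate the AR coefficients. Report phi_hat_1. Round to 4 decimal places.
\hat\phi_{1} = -0.8580

The Yule-Walker equations for an AR(p) process read, in matrix form,
  Gamma_p phi = r_p,   with   (Gamma_p)_{ij} = gamma(|i - j|),
                       (r_p)_i = gamma(i),   i,j = 1..p.
Substitute the sample gammas (Toeplitz matrix and right-hand side of size 1):
  Gamma_p = [[3.7902]]
  r_p     = [-3.252]
With p = 1 this is the single equation gamma(0) phi_1 = gamma(1):
  phi_hat_1 = gamma(1) / gamma(0) = -3.252 / 3.7902 = -0.8580.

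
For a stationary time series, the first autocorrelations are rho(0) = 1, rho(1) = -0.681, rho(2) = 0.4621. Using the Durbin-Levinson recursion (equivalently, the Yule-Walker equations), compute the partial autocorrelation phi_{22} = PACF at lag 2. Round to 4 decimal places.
\phi_{22} = -0.0031

The PACF at lag k is phi_{kk}, the last component of the solution
to the Yule-Walker system G_k phi = r_k where
  (G_k)_{ij} = rho(|i - j|), (r_k)_i = rho(i), i,j = 1..k.
Equivalently, Durbin-Levinson gives phi_{kk} iteratively:
  phi_{11} = rho(1)
  phi_{kk} = [rho(k) - sum_{j=1..k-1} phi_{k-1,j} rho(k-j)]
            / [1 - sum_{j=1..k-1} phi_{k-1,j} rho(j)],
  phi_{k,j} = phi_{k-1,j} - phi_{kk} phi_{k-1,k-j},  j = 1..k-1.
Step k = 1:
  phi_11 = rho(1) = -0.681.
Step k = 2:
  phi_22 = [rho(2) - phi_11 rho(1)] / [1 - phi_11 rho(1)] = [0.4621 - (-0.681)(-0.681)] / [1 - (-0.681)(-0.681)]
         = -0.001661 / 0.536239 = -0.0031.
Therefore phi_{22} = -0.0031.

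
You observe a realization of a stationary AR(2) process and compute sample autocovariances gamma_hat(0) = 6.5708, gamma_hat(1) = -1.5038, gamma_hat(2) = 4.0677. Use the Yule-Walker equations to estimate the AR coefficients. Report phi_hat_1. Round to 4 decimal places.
\hat\phi_{1} = -0.0920

The Yule-Walker equations for an AR(p) process read, in matrix form,
  Gamma_p phi = r_p,   with   (Gamma_p)_{ij} = gamma(|i - j|),
                       (r_p)_i = gamma(i),   i,j = 1..p.
Substitute the sample gammas (Toeplitz matrix and right-hand side of size 2):
  Gamma_p = [[6.5708, -1.5038], [-1.5038, 6.5708]]
  r_p     = [-1.5038, 4.0677]
Written out:
  6.5708 phi_1 - 1.5038 phi_2 = -1.5038
  -1.5038 phi_1 + 6.5708 phi_2 = 4.0677
Solve by Cramer's rule:
  det = gamma(0)^2 - gamma(1)^2 = (6.5708)^2 - (-1.5038)^2 = 43.17541264 - 2.26141444 = 40.9139982
  phi_hat_1 = [gamma(1) gamma(0) - gamma(1) gamma(2)] / det = [(-1.5038)(6.5708) - (-1.5038)(4.0677)] / 40.9139982 = -3.76416178 / 40.9139982 = -0.092
  phi_hat_2 = [gamma(0) gamma(2) - gamma(1)^2] / det = [(6.5708)(4.0677) - (-1.5038)^2] / 40.9139982 = 24.46662872 / 40.9139982 = 0.598
So phi_hat = [-0.0920, 0.5980].
Therefore phi_hat_1 = -0.0920.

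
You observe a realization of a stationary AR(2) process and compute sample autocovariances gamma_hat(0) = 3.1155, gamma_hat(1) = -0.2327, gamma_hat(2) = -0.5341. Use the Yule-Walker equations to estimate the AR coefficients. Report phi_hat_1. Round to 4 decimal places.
\hat\phi_{1} = -0.0880

The Yule-Walker equations for an AR(p) process read, in matrix form,
  Gamma_p phi = r_p,   with   (Gamma_p)_{ij} = gamma(|i - j|),
                       (r_p)_i = gamma(i),   i,j = 1..p.
Substitute the sample gammas (Toeplitz matrix and right-hand side of size 2):
  Gamma_p = [[3.1155, -0.2327], [-0.2327, 3.1155]]
  r_p     = [-0.2327, -0.5341]
Written out:
  3.1155 phi_1 - 0.2327 phi_2 = -0.2327
  -0.2327 phi_1 + 3.1155 phi_2 = -0.5341
Solve by Cramer's rule:
  det = gamma(0)^2 - gamma(1)^2 = (3.1155)^2 - (-0.2327)^2 = 9.70634025 - 0.05414929 = 9.65219096
  phi_hat_1 = [gamma(1) gamma(0) - gamma(1) gamma(2)] / det = [(-0.2327)(3.1155) - (-0.2327)(-0.5341)] / 9.65219096 = -0.84926192 / 9.65219096 = -0.088
  phi_hat_2 = [gamma(0) gamma(2) - gamma(1)^2] / det = [(3.1155)(-0.5341) - (-0.2327)^2] / 9.65219096 = -1.71813784 / 9.65219096 = -0.178
So phi_hat = [-0.0880, -0.1780].
Therefore phi_hat_1 = -0.0880.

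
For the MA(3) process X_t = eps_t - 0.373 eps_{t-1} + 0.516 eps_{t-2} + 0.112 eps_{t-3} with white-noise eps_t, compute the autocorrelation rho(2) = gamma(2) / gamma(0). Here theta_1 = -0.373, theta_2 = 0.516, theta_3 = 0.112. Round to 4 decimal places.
\rho(2) = 0.3344

For an MA(q) process with theta_0 = 1, the autocovariance is
  gamma(k) = sigma^2 * sum_{i=0..q-k} theta_i * theta_{i+k},
and rho(k) = gamma(k) / gamma(0). Sigma^2 cancels.
  numerator   = (1)*(0.516) + (-0.373)*(0.112) = 0.474224.
  denominator = (1)^2 + (-0.373)^2 + (0.516)^2 + (0.112)^2 = 1.417929.
  rho(2) = 0.474224 / 1.417929 = 0.3344.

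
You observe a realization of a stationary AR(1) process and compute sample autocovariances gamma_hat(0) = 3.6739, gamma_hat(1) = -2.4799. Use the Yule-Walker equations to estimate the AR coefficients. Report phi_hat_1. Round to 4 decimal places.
\hat\phi_{1} = -0.6750

The Yule-Walker equations for an AR(p) process read, in matrix form,
  Gamma_p phi = r_p,   with   (Gamma_p)_{ij} = gamma(|i - j|),
                       (r_p)_i = gamma(i),   i,j = 1..p.
Substitute the sample gammas (Toeplitz matrix and right-hand side of size 1):
  Gamma_p = [[3.6739]]
  r_p     = [-2.4799]
With p = 1 this is the single equation gamma(0) phi_1 = gamma(1):
  phi_hat_1 = gamma(1) / gamma(0) = -2.4799 / 3.6739 = -0.6750.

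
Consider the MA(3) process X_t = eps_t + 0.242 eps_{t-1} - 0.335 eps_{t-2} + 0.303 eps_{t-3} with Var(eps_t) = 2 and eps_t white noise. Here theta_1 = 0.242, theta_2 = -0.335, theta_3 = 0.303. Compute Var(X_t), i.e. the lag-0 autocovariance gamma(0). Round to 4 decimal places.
\gamma(0) = 2.5252

For an MA(q) process X_t = eps_t + sum_i theta_i eps_{t-i} with
Var(eps_t) = sigma^2, the variance is
  gamma(0) = sigma^2 * (1 + sum_i theta_i^2).
  sum_i theta_i^2 = (0.242)^2 + (-0.335)^2 + (0.303)^2 = 0.058564 + 0.112225 + 0.091809 = 0.262598.
  gamma(0) = 2 * (1 + 0.262598) = 2 * 1.262598 = 2.525196, which rounds to 2.5252.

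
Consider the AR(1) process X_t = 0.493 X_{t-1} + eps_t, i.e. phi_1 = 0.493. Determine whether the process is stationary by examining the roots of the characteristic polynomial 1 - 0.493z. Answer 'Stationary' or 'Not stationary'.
\text{Stationary}

The AR(p) characteristic polynomial is P(z) = 1 - 0.493z.
Stationarity requires all roots to lie outside the unit circle, i.e. |z| > 1 for every root.
This is linear in z: 1 + (-0.493) z = 0  =>  z = -1/(-0.493) = 2.028398,  |z| = 2.028398.
Moduli of all roots: 2.0284.
All moduli strictly greater than 1? Yes.
Verdict: Stationary.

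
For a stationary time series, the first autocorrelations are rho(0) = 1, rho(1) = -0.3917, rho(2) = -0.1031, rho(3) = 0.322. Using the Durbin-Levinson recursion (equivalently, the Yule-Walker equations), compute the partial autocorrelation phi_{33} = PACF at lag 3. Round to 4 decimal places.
\phi_{33} = 0.1960

The PACF at lag k is phi_{kk}, the last component of the solution
to the Yule-Walker system G_k phi = r_k where
  (G_k)_{ij} = rho(|i - j|), (r_k)_i = rho(i), i,j = 1..k.
Equivalently, Durbin-Levinson gives phi_{kk} iteratively:
  phi_{11} = rho(1)
  phi_{kk} = [rho(k) - sum_{j=1..k-1} phi_{k-1,j} rho(k-j)]
            / [1 - sum_{j=1..k-1} phi_{k-1,j} rho(j)],
  phi_{k,j} = phi_{k-1,j} - phi_{kk} phi_{k-1,k-j},  j = 1..k-1.
Step k = 1:
  phi_11 = rho(1) = -0.3917.
Step k = 2:
  phi_22 = [rho(2) - phi_11 rho(1)] / [1 - phi_11 rho(1)] = [-0.1031 - (-0.3917)(-0.3917)] / [1 - (-0.3917)(-0.3917)]
         = -0.25652889 / 0.84657111 = -0.303021.
  Update: phi_21 = phi_11 - phi_22 phi_11 = -0.3917 - (-0.303021)(-0.3917) = -0.510393.
Step k = 3:
  phi_33 = [rho(3) - phi_21 rho(2) - phi_22 rho(1)] / [1 - phi_21 rho(1) - phi_22 rho(2)]
    numerator   = 0.322 - (-0.510393)(-0.1031) - (-0.303021)(-0.3917) = 0.15068509
    denominator = 1 - (-0.510393)(-0.3917) - (-0.303021)(-0.1031) = 0.76883745
  phi_33 = 0.15068509 / 0.76883745 = 0.196.
Therefore phi_{33} = 0.1960.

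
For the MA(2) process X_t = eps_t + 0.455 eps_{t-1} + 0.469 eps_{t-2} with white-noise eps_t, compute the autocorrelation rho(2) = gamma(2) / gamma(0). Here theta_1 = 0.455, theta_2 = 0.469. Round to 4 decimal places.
\rho(2) = 0.3287

For an MA(q) process with theta_0 = 1, the autocovariance is
  gamma(k) = sigma^2 * sum_{i=0..q-k} theta_i * theta_{i+k},
and rho(k) = gamma(k) / gamma(0). Sigma^2 cancels.
  numerator   = (1)*(0.469) = 0.469.
  denominator = (1)^2 + (0.455)^2 + (0.469)^2 = 1.426986.
  rho(2) = 0.469 / 1.426986 = 0.3287.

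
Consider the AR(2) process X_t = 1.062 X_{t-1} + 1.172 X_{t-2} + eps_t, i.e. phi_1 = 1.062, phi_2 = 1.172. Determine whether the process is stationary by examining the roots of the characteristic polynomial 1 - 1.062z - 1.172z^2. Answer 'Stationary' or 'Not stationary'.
\text{Not stationary}

The AR(p) characteristic polynomial is P(z) = 1 - 1.062z - 1.172z^2.
Stationarity requires all roots to lie outside the unit circle, i.e. |z| > 1 for every root.
Set 1 + (-1.062) z + (-1.172) z^2 = 0, i.e. a z^2 + b z + c = 0 with a = -1.172, b = -1.062, c = 1.
Discriminant D = b^2 - 4ac = (-1.062)^2 - 4*(-1.172)*1 = 1.127844 - (-4.688) = 5.815844.
D >= 0, so the roots are real: z = (-b +/- sqrt(D)) / (2a) = (1.062 +/- 2.411606) / (-2.344).
  z_1 = (1.062 + 2.411606) / (-2.344) = -1.4819,   |z_1| = 1.4819.
  z_2 = (1.062 - 2.411606) / (-2.344) = 0.5758,   |z_2| = 0.5758.
Moduli of all roots: 1.4819, 0.5758.
All moduli strictly greater than 1? No.
Verdict: Not stationary.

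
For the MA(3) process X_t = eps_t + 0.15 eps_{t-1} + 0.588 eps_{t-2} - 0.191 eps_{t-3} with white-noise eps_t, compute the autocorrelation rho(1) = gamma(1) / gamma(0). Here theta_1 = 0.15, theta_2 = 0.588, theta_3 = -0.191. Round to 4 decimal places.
\rho(1) = 0.0896

For an MA(q) process with theta_0 = 1, the autocovariance is
  gamma(k) = sigma^2 * sum_{i=0..q-k} theta_i * theta_{i+k},
and rho(k) = gamma(k) / gamma(0). Sigma^2 cancels.
  numerator   = (1)*(0.15) + (0.15)*(0.588) + (0.588)*(-0.191) = 0.125892.
  denominator = (1)^2 + (0.15)^2 + (0.588)^2 + (-0.191)^2 = 1.404725.
  rho(1) = 0.125892 / 1.404725 = 0.0896.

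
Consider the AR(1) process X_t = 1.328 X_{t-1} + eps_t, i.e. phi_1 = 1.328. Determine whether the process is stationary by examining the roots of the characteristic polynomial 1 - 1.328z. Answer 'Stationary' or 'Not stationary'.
\text{Not stationary}

The AR(p) characteristic polynomial is P(z) = 1 - 1.328z.
Stationarity requires all roots to lie outside the unit circle, i.e. |z| > 1 for every root.
This is linear in z: 1 + (-1.328) z = 0  =>  z = -1/(-1.328) = 0.753012,  |z| = 0.753012.
Moduli of all roots: 0.7530.
All moduli strictly greater than 1? No.
Verdict: Not stationary.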